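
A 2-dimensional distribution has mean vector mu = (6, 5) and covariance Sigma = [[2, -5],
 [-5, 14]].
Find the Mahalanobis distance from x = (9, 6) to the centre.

Step 1 — centre the observation: (x - mu) = (3, 1).

Step 2 — invert Sigma. det(Sigma) = 2·14 - (-5)² = 3.
  Sigma^{-1} = (1/det) · [[d, -b], [-b, a]] = [[4.6667, 1.6667],
 [1.6667, 0.6667]].

Step 3 — form the quadratic (x - mu)^T · Sigma^{-1} · (x - mu):
  Sigma^{-1} · (x - mu) = (15.6667, 5.6667).
  (x - mu)^T · [Sigma^{-1} · (x - mu)] = (3)·(15.6667) + (1)·(5.6667) = 52.6667.

Step 4 — take square root: d = √(52.6667) ≈ 7.2572.

d(x, mu) = √(52.6667) ≈ 7.2572


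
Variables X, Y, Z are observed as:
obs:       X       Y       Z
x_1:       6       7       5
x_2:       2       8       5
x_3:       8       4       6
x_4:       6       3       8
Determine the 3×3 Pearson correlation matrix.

Step 1 — column means:
  mean(X) = (6 + 2 + 8 + 6) / 4 = 22/4 = 5.5
  mean(Y) = (7 + 8 + 4 + 3) / 4 = 22/4 = 5.5
  mean(Z) = (5 + 5 + 6 + 8) / 4 = 24/4 = 6

Step 2 — sample variances and covariances s[i,j] = (1/(n-1)) · Σ_k (x_{k,i} - mean_i) · (x_{k,j} - mean_j), with n-1 = 3:
  s[X,X] = ((0.5)·(0.5) + (-3.5)·(-3.5) + (2.5)·(2.5) + (0.5)·(0.5)) / 3 = 19/3 = 6.3333
  s[X,Y] = ((0.5)·(1.5) + (-3.5)·(2.5) + (2.5)·(-1.5) + (0.5)·(-2.5)) / 3 = -13/3 = -4.3333
  s[X,Z] = ((0.5)·(-1) + (-3.5)·(-1) + (2.5)·(0) + (0.5)·(2)) / 3 = 4/3 = 1.3333
  s[Y,Y] = ((1.5)·(1.5) + (2.5)·(2.5) + (-1.5)·(-1.5) + (-2.5)·(-2.5)) / 3 = 17/3 = 5.6667
  s[Y,Z] = ((1.5)·(-1) + (2.5)·(-1) + (-1.5)·(0) + (-2.5)·(2)) / 3 = -9/3 = -3
  s[Z,Z] = ((-1)·(-1) + (-1)·(-1) + (0)·(0) + (2)·(2)) / 3 = 6/3 = 2
  Sample standard deviations s_i = √(s[i,i]):
  s(X) = √(6.3333) = 2.5166
  s(Y) = √(5.6667) = 2.3805
  s(Z) = √(2) = 1.4142

Step 3 — r_{ij} = s_{ij} / (s_i · s_j):
  r[X,X] = 1 (diagonal).
  r[X,Y] = -4.3333 / (2.5166 · 2.3805) = -4.3333 / 5.9907 = -0.7233
  r[X,Z] = 1.3333 / (2.5166 · 1.4142) = 1.3333 / 3.559 = 0.3746
  r[Y,Y] = 1 (diagonal).
  r[Y,Z] = -3 / (2.3805 · 1.4142) = -3 / 3.3665 = -0.8911
  r[Z,Z] = 1 (diagonal).

R is symmetric with unit diagonal. Assembling:

R = [[1, -0.7233, 0.3746],
 [-0.7233, 1, -0.8911],
 [0.3746, -0.8911, 1]]


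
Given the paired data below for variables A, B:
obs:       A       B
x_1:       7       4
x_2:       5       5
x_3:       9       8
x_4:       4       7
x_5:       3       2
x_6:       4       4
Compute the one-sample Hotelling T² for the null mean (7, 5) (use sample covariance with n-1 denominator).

Step 1 — sample mean vector:
  mean(A) = (7 + 5 + 9 + 4 + 3 + 4) / 6 = 32/6 = 5.3333
  mean(B) = (4 + 5 + 8 + 7 + 2 + 4) / 6 = 30/6 = 5
  x̄ = (5.3333, 5),  deviation x̄ - mu_0 = (5.3333, 5) - (7, 5) = (-1.6667, 0).

Step 2 — sample covariance matrix, S[i,j] = (1/(n-1)) · Σ_k (x_{k,i} - mean_i) · (x_{k,j} - mean_j), divisor n-1 = 5:
  S[A,A] = ((1.6667)·(1.6667) + (-0.3333)·(-0.3333) + (3.6667)·(3.6667) + (-1.3333)·(-1.3333) + (-2.3333)·(-2.3333) + (-1.3333)·(-1.3333)) / 5 = 25.3333/5 = 5.0667
  S[A,B] = ((1.6667)·(-1) + (-0.3333)·(0) + (3.6667)·(3) + (-1.3333)·(2) + (-2.3333)·(-3) + (-1.3333)·(-1)) / 5 = 15/5 = 3
  S[B,B] = ((-1)·(-1) + (0)·(0) + (3)·(3) + (2)·(2) + (-3)·(-3) + (-1)·(-1)) / 5 = 24/5 = 4.8
  S = [[5.0667, 3],
 [3, 4.8]].

Step 3 — invert S. det(S) = 5.0667·4.8 - (3)² = 15.32.
  S^{-1} = (1/det) · [[d, -b], [-b, a]] = [[0.3133, -0.1958],
 [-0.1958, 0.3307]].

Step 4 — quadratic form (x̄ - mu_0)^T · S^{-1} · (x̄ - mu_0):
  S^{-1} · (x̄ - mu_0) = (-0.5222, 0.3264),
  (x̄ - mu_0)^T · [...] = (-1.6667)·(-0.5222) + (0)·(0.3264) = 0.8703.

Step 5 — scale by n: T² = 6 · 0.8703 = 5.2219.

T² ≈ 5.2219


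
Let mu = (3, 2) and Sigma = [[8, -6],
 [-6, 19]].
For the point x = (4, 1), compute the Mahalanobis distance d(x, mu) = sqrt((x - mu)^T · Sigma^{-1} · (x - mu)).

Step 1 — centre the observation: (x - mu) = (1, -1).

Step 2 — invert Sigma. det(Sigma) = 8·19 - (-6)² = 116.
  Sigma^{-1} = (1/det) · [[d, -b], [-b, a]] = [[0.1638, 0.0517],
 [0.0517, 0.069]].

Step 3 — form the quadratic (x - mu)^T · Sigma^{-1} · (x - mu):
  Sigma^{-1} · (x - mu) = (0.1121, -0.0172).
  (x - mu)^T · [Sigma^{-1} · (x - mu)] = (1)·(0.1121) + (-1)·(-0.0172) = 0.1293.

Step 4 — take square root: d = √(0.1293) ≈ 0.3596.

d(x, mu) = √(0.1293) ≈ 0.3596


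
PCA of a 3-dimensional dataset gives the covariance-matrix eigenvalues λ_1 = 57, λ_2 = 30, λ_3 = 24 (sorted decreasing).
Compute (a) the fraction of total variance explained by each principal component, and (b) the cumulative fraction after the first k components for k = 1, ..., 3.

Step 1 — total variance = trace(Sigma) = Σ λ_i = 57 + 30 + 24 = 111.

Step 2 — fraction explained by component i = λ_i / Σ λ:
  PC1: 57/111 = 0.5135
  PC2: 30/111 = 0.2703
  PC3: 24/111 = 0.2162

Step 3 — cumulative fraction after k components = (λ_1 + ... + λ_k) / Σ λ:
  k = 1: 57/111 = 0.5135
  k = 2: (57 + 30)/111 = 87/111 = 0.7838
  k = 3: (57 + 30 + 24)/111 = 111/111 = 1

Summary (fraction, with percent):

explained: PC1 0.5135 (51.35%), PC2 0.2703 (27.03%), PC3 0.2162 (21.62%);  cumulative: 0.5135, 0.7838, 1


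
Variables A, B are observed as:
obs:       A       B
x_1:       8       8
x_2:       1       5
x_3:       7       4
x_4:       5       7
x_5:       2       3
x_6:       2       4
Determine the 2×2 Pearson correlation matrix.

Step 1 — column means:
  mean(A) = (8 + 1 + 7 + 5 + 2 + 2) / 6 = 25/6 = 4.1667
  mean(B) = (8 + 5 + 4 + 7 + 3 + 4) / 6 = 31/6 = 5.1667

Step 2 — sample variances and covariances s[i,j] = (1/(n-1)) · Σ_k (x_{k,i} - mean_i) · (x_{k,j} - mean_j), with n-1 = 5:
  s[A,A] = ((3.8333)·(3.8333) + (-3.1667)·(-3.1667) + (2.8333)·(2.8333) + (0.8333)·(0.8333) + (-2.1667)·(-2.1667) + (-2.1667)·(-2.1667)) / 5 = 42.8333/5 = 8.5667
  s[A,B] = ((3.8333)·(2.8333) + (-3.1667)·(-0.1667) + (2.8333)·(-1.1667) + (0.8333)·(1.8333) + (-2.1667)·(-2.1667) + (-2.1667)·(-1.1667)) / 5 = 16.8333/5 = 3.3667
  s[B,B] = ((2.8333)·(2.8333) + (-0.1667)·(-0.1667) + (-1.1667)·(-1.1667) + (1.8333)·(1.8333) + (-2.1667)·(-2.1667) + (-1.1667)·(-1.1667)) / 5 = 18.8333/5 = 3.7667
  Sample standard deviations s_i = √(s[i,i]):
  s(A) = √(8.5667) = 2.9269
  s(B) = √(3.7667) = 1.9408

Step 3 — r_{ij} = s_{ij} / (s_i · s_j):
  r[A,A] = 1 (diagonal).
  r[A,B] = 3.3667 / (2.9269 · 1.9408) = 3.3667 / 5.6805 = 0.5927
  r[B,B] = 1 (diagonal).

R is symmetric with unit diagonal. Assembling:

R = [[1, 0.5927],
 [0.5927, 1]]


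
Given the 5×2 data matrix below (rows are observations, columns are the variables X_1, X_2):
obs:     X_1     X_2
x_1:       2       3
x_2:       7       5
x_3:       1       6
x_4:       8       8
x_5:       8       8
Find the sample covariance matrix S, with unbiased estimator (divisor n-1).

Step 1 — column means:
  mean(X_1) = (2 + 7 + 1 + 8 + 8) / 5 = 26/5 = 5.2
  mean(X_2) = (3 + 5 + 6 + 8 + 8) / 5 = 30/5 = 6

Step 2 — sample covariance S[i,j] = (1/(n-1)) · Σ_k (x_{k,i} - mean_i) · (x_{k,j} - mean_j), with n-1 = 4.
  S[X_1,X_1] = ((-3.2)·(-3.2) + (1.8)·(1.8) + (-4.2)·(-4.2) + (2.8)·(2.8) + (2.8)·(2.8)) / 4 = 46.8/4 = 11.7
  S[X_1,X_2] = ((-3.2)·(-3) + (1.8)·(-1) + (-4.2)·(0) + (2.8)·(2) + (2.8)·(2)) / 4 = 19/4 = 4.75
  S[X_2,X_2] = ((-3)·(-3) + (-1)·(-1) + (0)·(0) + (2)·(2) + (2)·(2)) / 4 = 18/4 = 4.5

S is symmetric (S[j,i] = S[i,j]). Assembling:

S = [[11.7, 4.75],
 [4.75, 4.5]]


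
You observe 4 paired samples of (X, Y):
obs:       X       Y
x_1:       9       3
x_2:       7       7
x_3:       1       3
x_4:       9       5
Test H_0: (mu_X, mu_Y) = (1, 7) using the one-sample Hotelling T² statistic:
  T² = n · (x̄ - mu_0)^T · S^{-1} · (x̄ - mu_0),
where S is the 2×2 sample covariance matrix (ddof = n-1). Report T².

Step 1 — sample mean vector:
  mean(X) = (9 + 7 + 1 + 9) / 4 = 26/4 = 6.5
  mean(Y) = (3 + 7 + 3 + 5) / 4 = 18/4 = 4.5
  x̄ = (6.5, 4.5),  deviation x̄ - mu_0 = (6.5, 4.5) - (1, 7) = (5.5, -2.5).

Step 2 — sample covariance matrix, S[i,j] = (1/(n-1)) · Σ_k (x_{k,i} - mean_i) · (x_{k,j} - mean_j), divisor n-1 = 3:
  S[X,X] = ((2.5)·(2.5) + (0.5)·(0.5) + (-5.5)·(-5.5) + (2.5)·(2.5)) / 3 = 43/3 = 14.3333
  S[X,Y] = ((2.5)·(-1.5) + (0.5)·(2.5) + (-5.5)·(-1.5) + (2.5)·(0.5)) / 3 = 7/3 = 2.3333
  S[Y,Y] = ((-1.5)·(-1.5) + (2.5)·(2.5) + (-1.5)·(-1.5) + (0.5)·(0.5)) / 3 = 11/3 = 3.6667
  S = [[14.3333, 2.3333],
 [2.3333, 3.6667]].

Step 3 — invert S. det(S) = 14.3333·3.6667 - (2.3333)² = 47.1111.
  S^{-1} = (1/det) · [[d, -b], [-b, a]] = [[0.0778, -0.0495],
 [-0.0495, 0.3042]].

Step 4 — quadratic form (x̄ - mu_0)^T · S^{-1} · (x̄ - mu_0):
  S^{-1} · (x̄ - mu_0) = (0.5519, -1.033),
  (x̄ - mu_0)^T · [...] = (5.5)·(0.5519) + (-2.5)·(-1.033) = 5.6179.

Step 5 — scale by n: T² = 4 · 5.6179 = 22.4717.

T² ≈ 22.4717


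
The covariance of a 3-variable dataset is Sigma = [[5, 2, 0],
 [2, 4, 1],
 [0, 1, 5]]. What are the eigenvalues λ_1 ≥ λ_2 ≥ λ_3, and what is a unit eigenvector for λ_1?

Step 1 — characteristic polynomial p(λ) = det(λI - Sigma) = λ³ - tr·λ² + c_1·λ - det, where tr = trace, c_1 = sum of the principal 2×2 minors, det = det(Sigma):
  tr = 5 + 4 + 5 = 14,
  c_1 = (5·4 - (2)²) + (5·5 - (0)²) + (4·5 - (1)²) = 16 + 25 + 19 = 60,
  det = 5·(4·5 - (1)²) - (2)·((2)·5 - (1)·(0)) + (0)·((2)·(1) - 4·(0)) = 5·(19) - (2)·(10) + (0)·(2) = 75.
  So p(λ) = λ³ - 14λ² + 60λ - 75.
Step 2 — look for an integer root (rational root theorem: any rational root is an integer divisor of 75). Testing λ = 5:
  p(5) = 125 - 350 + 300 - 75 = 0  ✓
  Dividing out (λ - 5): p(λ) = (λ - 5)(λ² - 9λ + 15).
Step 3 — remaining eigenvalues from the quadratic λ² - 9λ + 15 = 0:
  Δ = 9² - 4·15 = 81 - 60 = 21,  λ = (9 ± √21)/2 = (9 ± 4.5826)/2 ≈ 6.7913 or 2.2087.
  Sorted: λ_1 = 6.7913,  λ_2 = 5,  λ_3 = 2.2087  (check: sum = 14 = tr ✓).

Step 4 — unit eigenvector for λ_1 ≈ 6.7913: v spans the null space of (Sigma - λ_1 I), whose rows are
  r_1 = (-1.7913, 2, 0),  r_2 = (2, -2.7913, 1),  r_3 = (0, 1, -1.7913).
  v is orthogonal to every row, so take v ∝ r_1 × r_2 = ((2)·(1) - (0)·(-2.7913), (0)·(2) - (-1.7913)·(1), (-1.7913)·(-2.7913) - (2)·(2)) ≈ (2, 1.7913, 1).
  Let u = (2, 1.7913, 1).
  ||u|| = √((2)² + (1.7913)² + (1)²) = √(8.2087) ≈ 2.8651,  v_1 = u/||u|| ≈ (0.6981, 0.6252, 0.349) (||v_1|| = 1).

λ_1 = 6.7913,  λ_2 = 5,  λ_3 = 2.2087;  v_1 ≈ (0.6981, 0.6252, 0.349)


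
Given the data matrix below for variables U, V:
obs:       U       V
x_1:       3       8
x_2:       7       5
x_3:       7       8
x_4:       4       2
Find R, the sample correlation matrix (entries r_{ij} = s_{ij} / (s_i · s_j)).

Step 1 — column means:
  mean(U) = (3 + 7 + 7 + 4) / 4 = 21/4 = 5.25
  mean(V) = (8 + 5 + 8 + 2) / 4 = 23/4 = 5.75

Step 2 — sample variances and covariances s[i,j] = (1/(n-1)) · Σ_k (x_{k,i} - mean_i) · (x_{k,j} - mean_j), with n-1 = 3:
  s[U,U] = ((-2.25)·(-2.25) + (1.75)·(1.75) + (1.75)·(1.75) + (-1.25)·(-1.25)) / 3 = 12.75/3 = 4.25
  s[U,V] = ((-2.25)·(2.25) + (1.75)·(-0.75) + (1.75)·(2.25) + (-1.25)·(-3.75)) / 3 = 2.25/3 = 0.75
  s[V,V] = ((2.25)·(2.25) + (-0.75)·(-0.75) + (2.25)·(2.25) + (-3.75)·(-3.75)) / 3 = 24.75/3 = 8.25
  Sample standard deviations s_i = √(s[i,i]):
  s(U) = √(4.25) = 2.0616
  s(V) = √(8.25) = 2.8723

Step 3 — r_{ij} = s_{ij} / (s_i · s_j):
  r[U,U] = 1 (diagonal).
  r[U,V] = 0.75 / (2.0616 · 2.8723) = 0.75 / 5.9214 = 0.1267
  r[V,V] = 1 (diagonal).

R is symmetric with unit diagonal. Assembling:

R = [[1, 0.1267],
 [0.1267, 1]]


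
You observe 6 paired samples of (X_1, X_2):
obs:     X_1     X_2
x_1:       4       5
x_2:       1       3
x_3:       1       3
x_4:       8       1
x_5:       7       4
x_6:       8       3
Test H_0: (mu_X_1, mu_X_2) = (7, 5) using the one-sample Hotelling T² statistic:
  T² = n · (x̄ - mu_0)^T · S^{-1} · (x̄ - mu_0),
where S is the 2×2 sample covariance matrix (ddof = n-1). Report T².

Step 1 — sample mean vector:
  mean(X_1) = (4 + 1 + 1 + 8 + 7 + 8) / 6 = 29/6 = 4.8333
  mean(X_2) = (5 + 3 + 3 + 1 + 4 + 3) / 6 = 19/6 = 3.1667
  x̄ = (4.8333, 3.1667),  deviation x̄ - mu_0 = (4.8333, 3.1667) - (7, 5) = (-2.1667, -1.8333).

Step 2 — sample covariance matrix, S[i,j] = (1/(n-1)) · Σ_k (x_{k,i} - mean_i) · (x_{k,j} - mean_j), divisor n-1 = 5:
  S[X_1,X_1] = ((-0.8333)·(-0.8333) + (-3.8333)·(-3.8333) + (-3.8333)·(-3.8333) + (3.1667)·(3.1667) + (2.1667)·(2.1667) + (3.1667)·(3.1667)) / 5 = 54.8333/5 = 10.9667
  S[X_1,X_2] = ((-0.8333)·(1.8333) + (-3.8333)·(-0.1667) + (-3.8333)·(-0.1667) + (3.1667)·(-2.1667) + (2.1667)·(0.8333) + (3.1667)·(-0.1667)) / 5 = -5.8333/5 = -1.1667
  S[X_2,X_2] = ((1.8333)·(1.8333) + (-0.1667)·(-0.1667) + (-0.1667)·(-0.1667) + (-2.1667)·(-2.1667) + (0.8333)·(0.8333) + (-0.1667)·(-0.1667)) / 5 = 8.8333/5 = 1.7667
  S = [[10.9667, -1.1667],
 [-1.1667, 1.7667]].

Step 3 — invert S. det(S) = 10.9667·1.7667 - (-1.1667)² = 18.0133.
  S^{-1} = (1/det) · [[d, -b], [-b, a]] = [[0.0981, 0.0648],
 [0.0648, 0.6088]].

Step 4 — quadratic form (x̄ - mu_0)^T · S^{-1} · (x̄ - mu_0):
  S^{-1} · (x̄ - mu_0) = (-0.3312, -1.2565),
  (x̄ - mu_0)^T · [...] = (-2.1667)·(-0.3312) + (-1.8333)·(-1.2565) = 3.0212.

Step 5 — scale by n: T² = 6 · 3.0212 = 18.1273.

T² ≈ 18.1273


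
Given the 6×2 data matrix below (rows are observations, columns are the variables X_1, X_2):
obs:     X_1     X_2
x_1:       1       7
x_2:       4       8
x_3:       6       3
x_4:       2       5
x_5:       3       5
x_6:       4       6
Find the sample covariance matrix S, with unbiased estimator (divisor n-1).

Step 1 — column means:
  mean(X_1) = (1 + 4 + 6 + 2 + 3 + 4) / 6 = 20/6 = 3.3333
  mean(X_2) = (7 + 8 + 3 + 5 + 5 + 6) / 6 = 34/6 = 5.6667

Step 2 — sample covariance S[i,j] = (1/(n-1)) · Σ_k (x_{k,i} - mean_i) · (x_{k,j} - mean_j), with n-1 = 5.
  S[X_1,X_1] = ((-2.3333)·(-2.3333) + (0.6667)·(0.6667) + (2.6667)·(2.6667) + (-1.3333)·(-1.3333) + (-0.3333)·(-0.3333) + (0.6667)·(0.6667)) / 5 = 15.3333/5 = 3.0667
  S[X_1,X_2] = ((-2.3333)·(1.3333) + (0.6667)·(2.3333) + (2.6667)·(-2.6667) + (-1.3333)·(-0.6667) + (-0.3333)·(-0.6667) + (0.6667)·(0.3333)) / 5 = -7.3333/5 = -1.4667
  S[X_2,X_2] = ((1.3333)·(1.3333) + (2.3333)·(2.3333) + (-2.6667)·(-2.6667) + (-0.6667)·(-0.6667) + (-0.6667)·(-0.6667) + (0.3333)·(0.3333)) / 5 = 15.3333/5 = 3.0667

S is symmetric (S[j,i] = S[i,j]). Assembling:

S = [[3.0667, -1.4667],
 [-1.4667, 3.0667]]


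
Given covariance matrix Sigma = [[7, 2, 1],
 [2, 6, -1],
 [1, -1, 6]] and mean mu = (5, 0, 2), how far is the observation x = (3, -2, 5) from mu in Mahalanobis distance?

Step 1 — centre the observation: (x - mu) = (-2, -2, 3).

Step 2 — invert Sigma (cofactor / det for 3×3, or solve directly):
  Sigma^{-1} = [[0.1659, -0.0616, -0.0379],
 [-0.0616, 0.1943, 0.0427],
 [-0.0379, 0.0427, 0.1801]].

Step 3 — form the quadratic (x - mu)^T · Sigma^{-1} · (x - mu):
  Sigma^{-1} · (x - mu) = (-0.3223, -0.1374, 0.5308).
  (x - mu)^T · [Sigma^{-1} · (x - mu)] = (-2)·(-0.3223) + (-2)·(-0.1374) + (3)·(0.5308) = 2.5118.

Step 4 — take square root: d = √(2.5118) ≈ 1.5849.

d(x, mu) = √(2.5118) ≈ 1.5849


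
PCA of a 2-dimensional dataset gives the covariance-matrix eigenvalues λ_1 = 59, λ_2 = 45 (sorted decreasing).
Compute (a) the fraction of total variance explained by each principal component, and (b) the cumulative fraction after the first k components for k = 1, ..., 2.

Step 1 — total variance = trace(Sigma) = Σ λ_i = 59 + 45 = 104.

Step 2 — fraction explained by component i = λ_i / Σ λ:
  PC1: 59/104 = 0.5673
  PC2: 45/104 = 0.4327

Step 3 — cumulative fraction after k components = (λ_1 + ... + λ_k) / Σ λ:
  k = 1: 59/104 = 0.5673
  k = 2: (59 + 45)/104 = 104/104 = 1

Summary (fraction, with percent):

explained: PC1 0.5673 (56.73%), PC2 0.4327 (43.27%);  cumulative: 0.5673, 1


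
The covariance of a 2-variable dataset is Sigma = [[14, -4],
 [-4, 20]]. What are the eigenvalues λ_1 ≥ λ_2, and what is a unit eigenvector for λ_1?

Step 1 — characteristic polynomial of 2×2 Sigma:
  det(Sigma - λI) = λ² - trace · λ + det = 0.
  trace = 14 + 20 = 34, det = 14·20 - (-4)² = 264.
Step 2 — discriminant:
  Δ = trace² - 4·det = 1156 - 1056 = 100.
Step 3 — eigenvalues:
  λ = (trace ± √Δ)/2 = (34 ± 10)/2,
  λ_1 = 22,  λ_2 = 12.

Step 4 — unit eigenvector for λ_1: solve (Sigma - λ_1 I)v = 0. First row:
  (14 - 22)·v_x + (-4)·v_y = 0, i.e. (-8)·v_x + (-4)·v_y = 0,
  so v ∝ (b, λ_1 - a) = (-4, 8); multiply by -1 so the first entry is positive: u = (4, -8).
  ||u|| = √((4)² + (-8)²) = √(80) ≈ 8.9443,
  v_1 = u/||u|| ≈ (0.4472, -0.8944) (||v_1|| = 1).

λ_1 = 22,  λ_2 = 12;  v_1 ≈ (0.4472, -0.8944)


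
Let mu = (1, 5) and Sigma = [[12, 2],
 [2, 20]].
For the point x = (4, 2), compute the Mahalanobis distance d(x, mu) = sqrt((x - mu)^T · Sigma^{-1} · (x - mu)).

Step 1 — centre the observation: (x - mu) = (3, -3).

Step 2 — invert Sigma. det(Sigma) = 12·20 - (2)² = 236.
  Sigma^{-1} = (1/det) · [[d, -b], [-b, a]] = [[0.0847, -0.0085],
 [-0.0085, 0.0508]].

Step 3 — form the quadratic (x - mu)^T · Sigma^{-1} · (x - mu):
  Sigma^{-1} · (x - mu) = (0.2797, -0.178).
  (x - mu)^T · [Sigma^{-1} · (x - mu)] = (3)·(0.2797) + (-3)·(-0.178) = 1.3729.

Step 4 — take square root: d = √(1.3729) ≈ 1.1717.

d(x, mu) = √(1.3729) ≈ 1.1717


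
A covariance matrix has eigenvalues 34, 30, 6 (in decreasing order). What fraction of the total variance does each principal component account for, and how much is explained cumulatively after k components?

Step 1 — total variance = trace(Sigma) = Σ λ_i = 34 + 30 + 6 = 70.

Step 2 — fraction explained by component i = λ_i / Σ λ:
  PC1: 34/70 = 0.4857
  PC2: 30/70 = 0.4286
  PC3: 6/70 = 0.0857

Step 3 — cumulative fraction after k components = (λ_1 + ... + λ_k) / Σ λ:
  k = 1: 34/70 = 0.4857
  k = 2: (34 + 30)/70 = 64/70 = 0.9143
  k = 3: (34 + 30 + 6)/70 = 70/70 = 1

Summary (fraction, with percent):

explained: PC1 0.4857 (48.57%), PC2 0.4286 (42.86%), PC3 0.0857 (8.57%);  cumulative: 0.4857, 0.9143, 1


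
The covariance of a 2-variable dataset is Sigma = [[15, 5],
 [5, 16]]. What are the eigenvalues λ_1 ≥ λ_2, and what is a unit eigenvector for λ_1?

Step 1 — characteristic polynomial of 2×2 Sigma:
  det(Sigma - λI) = λ² - trace · λ + det = 0.
  trace = 15 + 16 = 31, det = 15·16 - (5)² = 215.
Step 2 — discriminant:
  Δ = trace² - 4·det = 961 - 860 = 101.
Step 3 — eigenvalues:
  λ = (trace ± √Δ)/2 = (31 ± 10.0499)/2,
  λ_1 = 20.5249,  λ_2 = 10.4751.

Step 4 — unit eigenvector for λ_1: solve (Sigma - λ_1 I)v = 0. First row:
  (15 - 20.5249)·v_x + (5)·v_y = 0, i.e. (-5.5249)·v_x + (5)·v_y = 0,
  so v ∝ (b, λ_1 - a) = (5, 5.5249) = u.
  ||u|| = √((5)² + (5.5249)²) = √(55.5249) ≈ 7.4515,
  v_1 = u/||u|| ≈ (0.671, 0.7415) (||v_1|| = 1).

λ_1 = 20.5249,  λ_2 = 10.4751;  v_1 ≈ (0.671, 0.7415)


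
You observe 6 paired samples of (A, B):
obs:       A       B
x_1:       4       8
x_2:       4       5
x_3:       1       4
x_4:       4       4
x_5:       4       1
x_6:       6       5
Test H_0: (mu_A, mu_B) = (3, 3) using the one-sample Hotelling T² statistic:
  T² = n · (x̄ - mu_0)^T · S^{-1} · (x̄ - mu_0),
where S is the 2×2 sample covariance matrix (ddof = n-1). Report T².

Step 1 — sample mean vector:
  mean(A) = (4 + 4 + 1 + 4 + 4 + 6) / 6 = 23/6 = 3.8333
  mean(B) = (8 + 5 + 4 + 4 + 1 + 5) / 6 = 27/6 = 4.5
  x̄ = (3.8333, 4.5),  deviation x̄ - mu_0 = (3.8333, 4.5) - (3, 3) = (0.8333, 1.5).

Step 2 — sample covariance matrix, S[i,j] = (1/(n-1)) · Σ_k (x_{k,i} - mean_i) · (x_{k,j} - mean_j), divisor n-1 = 5:
  S[A,A] = ((0.1667)·(0.1667) + (0.1667)·(0.1667) + (-2.8333)·(-2.8333) + (0.1667)·(0.1667) + (0.1667)·(0.1667) + (2.1667)·(2.1667)) / 5 = 12.8333/5 = 2.5667
  S[A,B] = ((0.1667)·(3.5) + (0.1667)·(0.5) + (-2.8333)·(-0.5) + (0.1667)·(-0.5) + (0.1667)·(-3.5) + (2.1667)·(0.5)) / 5 = 2.5/5 = 0.5
  S[B,B] = ((3.5)·(3.5) + (0.5)·(0.5) + (-0.5)·(-0.5) + (-0.5)·(-0.5) + (-3.5)·(-3.5) + (0.5)·(0.5)) / 5 = 25.5/5 = 5.1
  S = [[2.5667, 0.5],
 [0.5, 5.1]].

Step 3 — invert S. det(S) = 2.5667·5.1 - (0.5)² = 12.84.
  S^{-1} = (1/det) · [[d, -b], [-b, a]] = [[0.3972, -0.0389],
 [-0.0389, 0.1999]].

Step 4 — quadratic form (x̄ - mu_0)^T · S^{-1} · (x̄ - mu_0):
  S^{-1} · (x̄ - mu_0) = (0.2726, 0.2674),
  (x̄ - mu_0)^T · [...] = (0.8333)·(0.2726) + (1.5)·(0.2674) = 0.6282.

Step 5 — scale by n: T² = 6 · 0.6282 = 3.7695.

T² ≈ 3.7695


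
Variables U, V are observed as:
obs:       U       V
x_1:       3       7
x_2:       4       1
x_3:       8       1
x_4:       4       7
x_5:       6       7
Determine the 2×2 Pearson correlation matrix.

Step 1 — column means:
  mean(U) = (3 + 4 + 8 + 4 + 6) / 5 = 25/5 = 5
  mean(V) = (7 + 1 + 1 + 7 + 7) / 5 = 23/5 = 4.6

Step 2 — sample variances and covariances s[i,j] = (1/(n-1)) · Σ_k (x_{k,i} - mean_i) · (x_{k,j} - mean_j), with n-1 = 4:
  s[U,U] = ((-2)·(-2) + (-1)·(-1) + (3)·(3) + (-1)·(-1) + (1)·(1)) / 4 = 16/4 = 4
  s[U,V] = ((-2)·(2.4) + (-1)·(-3.6) + (3)·(-3.6) + (-1)·(2.4) + (1)·(2.4)) / 4 = -12/4 = -3
  s[V,V] = ((2.4)·(2.4) + (-3.6)·(-3.6) + (-3.6)·(-3.6) + (2.4)·(2.4) + (2.4)·(2.4)) / 4 = 43.2/4 = 10.8
  Sample standard deviations s_i = √(s[i,i]):
  s(U) = √(4) = 2
  s(V) = √(10.8) = 3.2863

Step 3 — r_{ij} = s_{ij} / (s_i · s_j):
  r[U,U] = 1 (diagonal).
  r[U,V] = -3 / (2 · 3.2863) = -3 / 6.5727 = -0.4564
  r[V,V] = 1 (diagonal).

R is symmetric with unit diagonal. Assembling:

R = [[1, -0.4564],
 [-0.4564, 1]]


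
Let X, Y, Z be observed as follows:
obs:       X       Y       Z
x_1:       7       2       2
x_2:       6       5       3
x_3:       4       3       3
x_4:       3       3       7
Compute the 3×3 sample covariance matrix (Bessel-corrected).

Step 1 — column means:
  mean(X) = (7 + 6 + 4 + 3) / 4 = 20/4 = 5
  mean(Y) = (2 + 5 + 3 + 3) / 4 = 13/4 = 3.25
  mean(Z) = (2 + 3 + 3 + 7) / 4 = 15/4 = 3.75

Step 2 — sample covariance S[i,j] = (1/(n-1)) · Σ_k (x_{k,i} - mean_i) · (x_{k,j} - mean_j), with n-1 = 3.
  S[X,X] = ((2)·(2) + (1)·(1) + (-1)·(-1) + (-2)·(-2)) / 3 = 10/3 = 3.3333
  S[X,Y] = ((2)·(-1.25) + (1)·(1.75) + (-1)·(-0.25) + (-2)·(-0.25)) / 3 = 0/3 = 0
  S[X,Z] = ((2)·(-1.75) + (1)·(-0.75) + (-1)·(-0.75) + (-2)·(3.25)) / 3 = -10/3 = -3.3333
  S[Y,Y] = ((-1.25)·(-1.25) + (1.75)·(1.75) + (-0.25)·(-0.25) + (-0.25)·(-0.25)) / 3 = 4.75/3 = 1.5833
  S[Y,Z] = ((-1.25)·(-1.75) + (1.75)·(-0.75) + (-0.25)·(-0.75) + (-0.25)·(3.25)) / 3 = 0.25/3 = 0.0833
  S[Z,Z] = ((-1.75)·(-1.75) + (-0.75)·(-0.75) + (-0.75)·(-0.75) + (3.25)·(3.25)) / 3 = 14.75/3 = 4.9167

S is symmetric (S[j,i] = S[i,j]). Assembling:

S = [[3.3333, 0, -3.3333],
 [0, 1.5833, 0.0833],
 [-3.3333, 0.0833, 4.9167]]


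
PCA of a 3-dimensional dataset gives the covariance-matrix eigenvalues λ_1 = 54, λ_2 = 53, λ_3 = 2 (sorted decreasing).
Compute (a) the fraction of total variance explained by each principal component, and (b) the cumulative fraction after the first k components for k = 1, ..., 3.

Step 1 — total variance = trace(Sigma) = Σ λ_i = 54 + 53 + 2 = 109.

Step 2 — fraction explained by component i = λ_i / Σ λ:
  PC1: 54/109 = 0.4954
  PC2: 53/109 = 0.4862
  PC3: 2/109 = 0.0183

Step 3 — cumulative fraction after k components = (λ_1 + ... + λ_k) / Σ λ:
  k = 1: 54/109 = 0.4954
  k = 2: (54 + 53)/109 = 107/109 = 0.9817
  k = 3: (54 + 53 + 2)/109 = 109/109 = 1

Summary (fraction, with percent):

explained: PC1 0.4954 (49.54%), PC2 0.4862 (48.62%), PC3 0.0183 (1.83%);  cumulative: 0.4954, 0.9817, 1


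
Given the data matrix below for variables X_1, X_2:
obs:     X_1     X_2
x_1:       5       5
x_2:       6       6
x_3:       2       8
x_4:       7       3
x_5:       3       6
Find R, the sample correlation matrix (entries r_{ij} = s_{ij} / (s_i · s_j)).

Step 1 — column means:
  mean(X_1) = (5 + 6 + 2 + 7 + 3) / 5 = 23/5 = 4.6
  mean(X_2) = (5 + 6 + 8 + 3 + 6) / 5 = 28/5 = 5.6

Step 2 — sample variances and covariances s[i,j] = (1/(n-1)) · Σ_k (x_{k,i} - mean_i) · (x_{k,j} - mean_j), with n-1 = 4:
  s[X_1,X_1] = ((0.4)·(0.4) + (1.4)·(1.4) + (-2.6)·(-2.6) + (2.4)·(2.4) + (-1.6)·(-1.6)) / 4 = 17.2/4 = 4.3
  s[X_1,X_2] = ((0.4)·(-0.6) + (1.4)·(0.4) + (-2.6)·(2.4) + (2.4)·(-2.6) + (-1.6)·(0.4)) / 4 = -12.8/4 = -3.2
  s[X_2,X_2] = ((-0.6)·(-0.6) + (0.4)·(0.4) + (2.4)·(2.4) + (-2.6)·(-2.6) + (0.4)·(0.4)) / 4 = 13.2/4 = 3.3
  Sample standard deviations s_i = √(s[i,i]):
  s(X_1) = √(4.3) = 2.0736
  s(X_2) = √(3.3) = 1.8166

Step 3 — r_{ij} = s_{ij} / (s_i · s_j):
  r[X_1,X_1] = 1 (diagonal).
  r[X_1,X_2] = -3.2 / (2.0736 · 1.8166) = -3.2 / 3.767 = -0.8495
  r[X_2,X_2] = 1 (diagonal).

R is symmetric with unit diagonal. Assembling:

R = [[1, -0.8495],
 [-0.8495, 1]]


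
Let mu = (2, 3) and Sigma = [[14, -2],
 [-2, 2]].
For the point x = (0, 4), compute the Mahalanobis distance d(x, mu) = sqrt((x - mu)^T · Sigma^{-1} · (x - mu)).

Step 1 — centre the observation: (x - mu) = (-2, 1).

Step 2 — invert Sigma. det(Sigma) = 14·2 - (-2)² = 24.
  Sigma^{-1} = (1/det) · [[d, -b], [-b, a]] = [[0.0833, 0.0833],
 [0.0833, 0.5833]].

Step 3 — form the quadratic (x - mu)^T · Sigma^{-1} · (x - mu):
  Sigma^{-1} · (x - mu) = (-0.0833, 0.4167).
  (x - mu)^T · [Sigma^{-1} · (x - mu)] = (-2)·(-0.0833) + (1)·(0.4167) = 0.5833.

Step 4 — take square root: d = √(0.5833) ≈ 0.7638.

d(x, mu) = √(0.5833) ≈ 0.7638


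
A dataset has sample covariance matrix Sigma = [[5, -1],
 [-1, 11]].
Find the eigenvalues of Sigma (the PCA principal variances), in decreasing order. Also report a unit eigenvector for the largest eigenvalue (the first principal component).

Step 1 — characteristic polynomial of 2×2 Sigma:
  det(Sigma - λI) = λ² - trace · λ + det = 0.
  trace = 5 + 11 = 16, det = 5·11 - (-1)² = 54.
Step 2 — discriminant:
  Δ = trace² - 4·det = 256 - 216 = 40.
Step 3 — eigenvalues:
  λ = (trace ± √Δ)/2 = (16 ± 6.3246)/2,
  λ_1 = 11.1623,  λ_2 = 4.8377.

Step 4 — unit eigenvector for λ_1: solve (Sigma - λ_1 I)v = 0. First row:
  (5 - 11.1623)·v_x + (-1)·v_y = 0, i.e. (-6.1623)·v_x + (-1)·v_y = 0,
  so v ∝ (b, λ_1 - a) = (-1, 6.1623); multiply by -1 so the first entry is positive: u = (1, -6.1623).
  ||u|| = √((1)² + (-6.1623)²) = √(38.9737) ≈ 6.2429,
  v_1 = u/||u|| ≈ (0.1602, -0.9871) (||v_1|| = 1).

λ_1 = 11.1623,  λ_2 = 4.8377;  v_1 ≈ (0.1602, -0.9871)


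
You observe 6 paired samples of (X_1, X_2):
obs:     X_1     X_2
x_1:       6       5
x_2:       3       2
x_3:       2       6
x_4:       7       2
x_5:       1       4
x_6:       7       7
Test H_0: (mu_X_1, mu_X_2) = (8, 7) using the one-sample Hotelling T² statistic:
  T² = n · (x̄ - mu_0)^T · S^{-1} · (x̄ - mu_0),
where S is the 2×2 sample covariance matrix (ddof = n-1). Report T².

Step 1 — sample mean vector:
  mean(X_1) = (6 + 3 + 2 + 7 + 1 + 7) / 6 = 26/6 = 4.3333
  mean(X_2) = (5 + 2 + 6 + 2 + 4 + 7) / 6 = 26/6 = 4.3333
  x̄ = (4.3333, 4.3333),  deviation x̄ - mu_0 = (4.3333, 4.3333) - (8, 7) = (-3.6667, -2.6667).

Step 2 — sample covariance matrix, S[i,j] = (1/(n-1)) · Σ_k (x_{k,i} - mean_i) · (x_{k,j} - mean_j), divisor n-1 = 5:
  S[X_1,X_1] = ((1.6667)·(1.6667) + (-1.3333)·(-1.3333) + (-2.3333)·(-2.3333) + (2.6667)·(2.6667) + (-3.3333)·(-3.3333) + (2.6667)·(2.6667)) / 5 = 35.3333/5 = 7.0667
  S[X_1,X_2] = ((1.6667)·(0.6667) + (-1.3333)·(-2.3333) + (-2.3333)·(1.6667) + (2.6667)·(-2.3333) + (-3.3333)·(-0.3333) + (2.6667)·(2.6667)) / 5 = 2.3333/5 = 0.4667
  S[X_2,X_2] = ((0.6667)·(0.6667) + (-2.3333)·(-2.3333) + (1.6667)·(1.6667) + (-2.3333)·(-2.3333) + (-0.3333)·(-0.3333) + (2.6667)·(2.6667)) / 5 = 21.3333/5 = 4.2667
  S = [[7.0667, 0.4667],
 [0.4667, 4.2667]].

Step 3 — invert S. det(S) = 7.0667·4.2667 - (0.4667)² = 29.9333.
  S^{-1} = (1/det) · [[d, -b], [-b, a]] = [[0.1425, -0.0156],
 [-0.0156, 0.2361]].

Step 4 — quadratic form (x̄ - mu_0)^T · S^{-1} · (x̄ - mu_0):
  S^{-1} · (x̄ - mu_0) = (-0.4811, -0.5724),
  (x̄ - mu_0)^T · [...] = (-3.6667)·(-0.4811) + (-2.6667)·(-0.5724) = 3.2903.

Step 5 — scale by n: T² = 6 · 3.2903 = 19.7416.

T² ≈ 19.7416


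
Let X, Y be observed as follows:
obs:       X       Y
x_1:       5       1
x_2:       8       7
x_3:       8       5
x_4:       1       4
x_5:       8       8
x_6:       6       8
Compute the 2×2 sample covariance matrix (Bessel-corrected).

Step 1 — column means:
  mean(X) = (5 + 8 + 8 + 1 + 8 + 6) / 6 = 36/6 = 6
  mean(Y) = (1 + 7 + 5 + 4 + 8 + 8) / 6 = 33/6 = 5.5

Step 2 — sample covariance S[i,j] = (1/(n-1)) · Σ_k (x_{k,i} - mean_i) · (x_{k,j} - mean_j), with n-1 = 5.
  S[X,X] = ((-1)·(-1) + (2)·(2) + (2)·(2) + (-5)·(-5) + (2)·(2) + (0)·(0)) / 5 = 38/5 = 7.6
  S[X,Y] = ((-1)·(-4.5) + (2)·(1.5) + (2)·(-0.5) + (-5)·(-1.5) + (2)·(2.5) + (0)·(2.5)) / 5 = 19/5 = 3.8
  S[Y,Y] = ((-4.5)·(-4.5) + (1.5)·(1.5) + (-0.5)·(-0.5) + (-1.5)·(-1.5) + (2.5)·(2.5) + (2.5)·(2.5)) / 5 = 37.5/5 = 7.5

S is symmetric (S[j,i] = S[i,j]). Assembling:

S = [[7.6, 3.8],
 [3.8, 7.5]]


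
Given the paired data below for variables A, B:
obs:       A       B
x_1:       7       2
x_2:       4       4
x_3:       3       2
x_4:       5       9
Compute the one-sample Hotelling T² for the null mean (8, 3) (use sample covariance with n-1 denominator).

Step 1 — sample mean vector:
  mean(A) = (7 + 4 + 3 + 5) / 4 = 19/4 = 4.75
  mean(B) = (2 + 4 + 2 + 9) / 4 = 17/4 = 4.25
  x̄ = (4.75, 4.25),  deviation x̄ - mu_0 = (4.75, 4.25) - (8, 3) = (-3.25, 1.25).

Step 2 — sample covariance matrix, S[i,j] = (1/(n-1)) · Σ_k (x_{k,i} - mean_i) · (x_{k,j} - mean_j), divisor n-1 = 3:
  S[A,A] = ((2.25)·(2.25) + (-0.75)·(-0.75) + (-1.75)·(-1.75) + (0.25)·(0.25)) / 3 = 8.75/3 = 2.9167
  S[A,B] = ((2.25)·(-2.25) + (-0.75)·(-0.25) + (-1.75)·(-2.25) + (0.25)·(4.75)) / 3 = 0.25/3 = 0.0833
  S[B,B] = ((-2.25)·(-2.25) + (-0.25)·(-0.25) + (-2.25)·(-2.25) + (4.75)·(4.75)) / 3 = 32.75/3 = 10.9167
  S = [[2.9167, 0.0833],
 [0.0833, 10.9167]].

Step 3 — invert S. det(S) = 2.9167·10.9167 - (0.0833)² = 31.8333.
  S^{-1} = (1/det) · [[d, -b], [-b, a]] = [[0.3429, -0.0026],
 [-0.0026, 0.0916]].

Step 4 — quadratic form (x̄ - mu_0)^T · S^{-1} · (x̄ - mu_0):
  S^{-1} · (x̄ - mu_0) = (-1.1178, 0.123),
  (x̄ - mu_0)^T · [...] = (-3.25)·(-1.1178) + (1.25)·(0.123) = 3.7866.

Step 5 — scale by n: T² = 4 · 3.7866 = 15.1466.

T² ≈ 15.1466


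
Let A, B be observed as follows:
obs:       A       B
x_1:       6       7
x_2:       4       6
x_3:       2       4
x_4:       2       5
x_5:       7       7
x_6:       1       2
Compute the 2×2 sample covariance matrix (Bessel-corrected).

Step 1 — column means:
  mean(A) = (6 + 4 + 2 + 2 + 7 + 1) / 6 = 22/6 = 3.6667
  mean(B) = (7 + 6 + 4 + 5 + 7 + 2) / 6 = 31/6 = 5.1667

Step 2 — sample covariance S[i,j] = (1/(n-1)) · Σ_k (x_{k,i} - mean_i) · (x_{k,j} - mean_j), with n-1 = 5.
  S[A,A] = ((2.3333)·(2.3333) + (0.3333)·(0.3333) + (-1.6667)·(-1.6667) + (-1.6667)·(-1.6667) + (3.3333)·(3.3333) + (-2.6667)·(-2.6667)) / 5 = 29.3333/5 = 5.8667
  S[A,B] = ((2.3333)·(1.8333) + (0.3333)·(0.8333) + (-1.6667)·(-1.1667) + (-1.6667)·(-0.1667) + (3.3333)·(1.8333) + (-2.6667)·(-3.1667)) / 5 = 21.3333/5 = 4.2667
  S[B,B] = ((1.8333)·(1.8333) + (0.8333)·(0.8333) + (-1.1667)·(-1.1667) + (-0.1667)·(-0.1667) + (1.8333)·(1.8333) + (-3.1667)·(-3.1667)) / 5 = 18.8333/5 = 3.7667

S is symmetric (S[j,i] = S[i,j]). Assembling:

S = [[5.8667, 4.2667],
 [4.2667, 3.7667]]


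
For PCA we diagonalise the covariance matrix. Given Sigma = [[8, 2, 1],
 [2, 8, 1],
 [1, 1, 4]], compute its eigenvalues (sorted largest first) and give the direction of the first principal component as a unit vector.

Step 1 — characteristic polynomial p(λ) = det(λI - Sigma) = λ³ - tr·λ² + c_1·λ - det, where tr = trace, c_1 = sum of the principal 2×2 minors, det = det(Sigma):
  tr = 8 + 8 + 4 = 20,
  c_1 = (8·8 - (2)²) + (8·4 - (1)²) + (8·4 - (1)²) = 60 + 31 + 31 = 122,
  det = 8·(8·4 - (1)²) - (2)·((2)·4 - (1)·(1)) + (1)·((2)·(1) - 8·(1)) = 8·(31) - (2)·(7) + (1)·(-6) = 228.
  So p(λ) = λ³ - 20λ² + 122λ - 228.
Step 2 — look for an integer root (rational root theorem: any rational root is an integer divisor of 228). Testing λ = 6:
  p(6) = 216 - 720 + 732 - 228 = 0  ✓
  Dividing out (λ - 6): p(λ) = (λ - 6)(λ² - 14λ + 38).
Step 3 — remaining eigenvalues from the quadratic λ² - 14λ + 38 = 0:
  Δ = 14² - 4·38 = 196 - 152 = 44,  λ = (14 ± √44)/2 = (14 ± 6.6332)/2 ≈ 10.3166 or 3.6834.
  Sorted: λ_1 = 10.3166,  λ_2 = 6,  λ_3 = 3.6834  (check: sum = 20 = tr ✓).

Step 4 — unit eigenvector for λ_1 ≈ 10.3166: v spans the null space of (Sigma - λ_1 I), whose rows are
  r_1 = (-2.3166, 2, 1),  r_2 = (2, -2.3166, 1),  r_3 = (1, 1, -6.3166).
  v is orthogonal to every row, so take v ∝ r_1 × r_2 = ((2)·(1) - (1)·(-2.3166), (1)·(2) - (-2.3166)·(1), (-2.3166)·(-2.3166) - (2)·(2)) ≈ (4.3166, 4.3166, 1.3668).
  Let u = (4.3166, 4.3166, 1.3668).
  ||u|| = √((4.3166)² + (4.3166)² + (1.3668)²) = √(39.1345) ≈ 6.2558,  v_1 = u/||u|| ≈ (0.69, 0.69, 0.2185) (||v_1|| = 1).

λ_1 = 10.3166,  λ_2 = 6,  λ_3 = 3.6834;  v_1 ≈ (0.69, 0.69, 0.2185)


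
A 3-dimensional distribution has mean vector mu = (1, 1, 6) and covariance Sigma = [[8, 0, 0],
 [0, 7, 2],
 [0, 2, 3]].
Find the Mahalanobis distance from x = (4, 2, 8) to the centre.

Step 1 — centre the observation: (x - mu) = (3, 1, 2).

Step 2 — invert Sigma (cofactor / det for 3×3, or solve directly):
  Sigma^{-1} = [[0.125, 0, 0],
 [0, 0.1765, -0.1176],
 [0, -0.1176, 0.4118]].

Step 3 — form the quadratic (x - mu)^T · Sigma^{-1} · (x - mu):
  Sigma^{-1} · (x - mu) = (0.375, -0.0588, 0.7059).
  (x - mu)^T · [Sigma^{-1} · (x - mu)] = (3)·(0.375) + (1)·(-0.0588) + (2)·(0.7059) = 2.4779.

Step 4 — take square root: d = √(2.4779) ≈ 1.5741.

d(x, mu) = √(2.4779) ≈ 1.5741


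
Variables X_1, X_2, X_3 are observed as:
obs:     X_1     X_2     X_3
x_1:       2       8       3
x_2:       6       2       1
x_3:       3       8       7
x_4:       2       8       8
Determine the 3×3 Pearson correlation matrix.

Step 1 — column means:
  mean(X_1) = (2 + 6 + 3 + 2) / 4 = 13/4 = 3.25
  mean(X_2) = (8 + 2 + 8 + 8) / 4 = 26/4 = 6.5
  mean(X_3) = (3 + 1 + 7 + 8) / 4 = 19/4 = 4.75

Step 2 — sample variances and covariances s[i,j] = (1/(n-1)) · Σ_k (x_{k,i} - mean_i) · (x_{k,j} - mean_j), with n-1 = 3:
  s[X_1,X_1] = ((-1.25)·(-1.25) + (2.75)·(2.75) + (-0.25)·(-0.25) + (-1.25)·(-1.25)) / 3 = 10.75/3 = 3.5833
  s[X_1,X_2] = ((-1.25)·(1.5) + (2.75)·(-4.5) + (-0.25)·(1.5) + (-1.25)·(1.5)) / 3 = -16.5/3 = -5.5
  s[X_1,X_3] = ((-1.25)·(-1.75) + (2.75)·(-3.75) + (-0.25)·(2.25) + (-1.25)·(3.25)) / 3 = -12.75/3 = -4.25
  s[X_2,X_2] = ((1.5)·(1.5) + (-4.5)·(-4.5) + (1.5)·(1.5) + (1.5)·(1.5)) / 3 = 27/3 = 9
  s[X_2,X_3] = ((1.5)·(-1.75) + (-4.5)·(-3.75) + (1.5)·(2.25) + (1.5)·(3.25)) / 3 = 22.5/3 = 7.5
  s[X_3,X_3] = ((-1.75)·(-1.75) + (-3.75)·(-3.75) + (2.25)·(2.25) + (3.25)·(3.25)) / 3 = 32.75/3 = 10.9167
  Sample standard deviations s_i = √(s[i,i]):
  s(X_1) = √(3.5833) = 1.893
  s(X_2) = √(9) = 3
  s(X_3) = √(10.9167) = 3.304

Step 3 — r_{ij} = s_{ij} / (s_i · s_j):
  r[X_1,X_1] = 1 (diagonal).
  r[X_1,X_2] = -5.5 / (1.893 · 3) = -5.5 / 5.6789 = -0.9685
  r[X_1,X_3] = -4.25 / (1.893 · 3.304) = -4.25 / 6.2544 = -0.6795
  r[X_2,X_2] = 1 (diagonal).
  r[X_2,X_3] = 7.5 / (3 · 3.304) = 7.5 / 9.9121 = 0.7566
  r[X_3,X_3] = 1 (diagonal).

R is symmetric with unit diagonal. Assembling:

R = [[1, -0.9685, -0.6795],
 [-0.9685, 1, 0.7566],
 [-0.6795, 0.7566, 1]]


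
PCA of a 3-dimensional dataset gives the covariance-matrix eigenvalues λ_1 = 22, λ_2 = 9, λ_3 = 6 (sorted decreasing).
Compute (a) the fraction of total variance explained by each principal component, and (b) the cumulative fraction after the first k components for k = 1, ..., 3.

Step 1 — total variance = trace(Sigma) = Σ λ_i = 22 + 9 + 6 = 37.

Step 2 — fraction explained by component i = λ_i / Σ λ:
  PC1: 22/37 = 0.5946
  PC2: 9/37 = 0.2432
  PC3: 6/37 = 0.1622

Step 3 — cumulative fraction after k components = (λ_1 + ... + λ_k) / Σ λ:
  k = 1: 22/37 = 0.5946
  k = 2: (22 + 9)/37 = 31/37 = 0.8378
  k = 3: (22 + 9 + 6)/37 = 37/37 = 1

Summary (fraction, with percent):

explained: PC1 0.5946 (59.46%), PC2 0.2432 (24.32%), PC3 0.1622 (16.22%);  cumulative: 0.5946, 0.8378, 1


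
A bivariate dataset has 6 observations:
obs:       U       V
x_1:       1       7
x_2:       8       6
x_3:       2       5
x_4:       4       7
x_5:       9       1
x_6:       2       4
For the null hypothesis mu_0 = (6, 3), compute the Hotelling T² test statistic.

Step 1 — sample mean vector:
  mean(U) = (1 + 8 + 2 + 4 + 9 + 2) / 6 = 26/6 = 4.3333
  mean(V) = (7 + 6 + 5 + 7 + 1 + 4) / 6 = 30/6 = 5
  x̄ = (4.3333, 5),  deviation x̄ - mu_0 = (4.3333, 5) - (6, 3) = (-1.6667, 2).

Step 2 — sample covariance matrix, S[i,j] = (1/(n-1)) · Σ_k (x_{k,i} - mean_i) · (x_{k,j} - mean_j), divisor n-1 = 5:
  S[U,U] = ((-3.3333)·(-3.3333) + (3.6667)·(3.6667) + (-2.3333)·(-2.3333) + (-0.3333)·(-0.3333) + (4.6667)·(4.6667) + (-2.3333)·(-2.3333)) / 5 = 57.3333/5 = 11.4667
  S[U,V] = ((-3.3333)·(2) + (3.6667)·(1) + (-2.3333)·(0) + (-0.3333)·(2) + (4.6667)·(-4) + (-2.3333)·(-1)) / 5 = -20/5 = -4
  S[V,V] = ((2)·(2) + (1)·(1) + (0)·(0) + (2)·(2) + (-4)·(-4) + (-1)·(-1)) / 5 = 26/5 = 5.2
  S = [[11.4667, -4],
 [-4, 5.2]].

Step 3 — invert S. det(S) = 11.4667·5.2 - (-4)² = 43.6267.
  S^{-1} = (1/det) · [[d, -b], [-b, a]] = [[0.1192, 0.0917],
 [0.0917, 0.2628]].

Step 4 — quadratic form (x̄ - mu_0)^T · S^{-1} · (x̄ - mu_0):
  S^{-1} · (x̄ - mu_0) = (-0.0153, 0.3729),
  (x̄ - mu_0)^T · [...] = (-1.6667)·(-0.0153) + (2)·(0.3729) = 0.7712.

Step 5 — scale by n: T² = 6 · 0.7712 = 4.6271.

T² ≈ 4.6271


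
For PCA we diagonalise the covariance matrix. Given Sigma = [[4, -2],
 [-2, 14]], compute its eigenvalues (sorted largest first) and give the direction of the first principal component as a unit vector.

Step 1 — characteristic polynomial of 2×2 Sigma:
  det(Sigma - λI) = λ² - trace · λ + det = 0.
  trace = 4 + 14 = 18, det = 4·14 - (-2)² = 52.
Step 2 — discriminant:
  Δ = trace² - 4·det = 324 - 208 = 116.
Step 3 — eigenvalues:
  λ = (trace ± √Δ)/2 = (18 ± 10.7703)/2,
  λ_1 = 14.3852,  λ_2 = 3.6148.

Step 4 — unit eigenvector for λ_1: solve (Sigma - λ_1 I)v = 0. First row:
  (4 - 14.3852)·v_x + (-2)·v_y = 0, i.e. (-10.3852)·v_x + (-2)·v_y = 0,
  so v ∝ (b, λ_1 - a) = (-2, 10.3852); multiply by -1 so the first entry is positive: u = (2, -10.3852).
  ||u|| = √((2)² + (-10.3852)²) = √(111.8516) ≈ 10.576,
  v_1 = u/||u|| ≈ (0.1891, -0.982) (||v_1|| = 1).

λ_1 = 14.3852,  λ_2 = 3.6148;  v_1 ≈ (0.1891, -0.982)


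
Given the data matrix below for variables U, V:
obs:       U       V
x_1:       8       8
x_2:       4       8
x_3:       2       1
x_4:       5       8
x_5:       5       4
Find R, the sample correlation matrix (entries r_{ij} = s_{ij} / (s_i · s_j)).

Step 1 — column means:
  mean(U) = (8 + 4 + 2 + 5 + 5) / 5 = 24/5 = 4.8
  mean(V) = (8 + 8 + 1 + 8 + 4) / 5 = 29/5 = 5.8

Step 2 — sample variances and covariances s[i,j] = (1/(n-1)) · Σ_k (x_{k,i} - mean_i) · (x_{k,j} - mean_j), with n-1 = 4:
  s[U,U] = ((3.2)·(3.2) + (-0.8)·(-0.8) + (-2.8)·(-2.8) + (0.2)·(0.2) + (0.2)·(0.2)) / 4 = 18.8/4 = 4.7
  s[U,V] = ((3.2)·(2.2) + (-0.8)·(2.2) + (-2.8)·(-4.8) + (0.2)·(2.2) + (0.2)·(-1.8)) / 4 = 18.8/4 = 4.7
  s[V,V] = ((2.2)·(2.2) + (2.2)·(2.2) + (-4.8)·(-4.8) + (2.2)·(2.2) + (-1.8)·(-1.8)) / 4 = 40.8/4 = 10.2
  Sample standard deviations s_i = √(s[i,i]):
  s(U) = √(4.7) = 2.1679
  s(V) = √(10.2) = 3.1937

Step 3 — r_{ij} = s_{ij} / (s_i · s_j):
  r[U,U] = 1 (diagonal).
  r[U,V] = 4.7 / (2.1679 · 3.1937) = 4.7 / 6.9239 = 0.6788
  r[V,V] = 1 (diagonal).

R is symmetric with unit diagonal. Assembling:

R = [[1, 0.6788],
 [0.6788, 1]]
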